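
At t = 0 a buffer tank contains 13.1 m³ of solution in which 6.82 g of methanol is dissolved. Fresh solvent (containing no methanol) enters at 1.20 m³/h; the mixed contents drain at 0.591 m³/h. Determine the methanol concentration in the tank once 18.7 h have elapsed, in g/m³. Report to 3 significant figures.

0.152 g/m³

Total volume: dV/dt = Q_in − Q_out = 0.60900 m³/h, so V(t) = 13.1 + 0.60900 t and V(18.7) = 24.488 m³.
Species balance (pure solvent in): dm/dt = −Q_out · m/V(t).
Separate: dm/m = −Q_out dt/V(t) ⇒ ln(m/m₀) = −(Q_out/(Q_in−Q_out)) ln(V/V₀).
m = m₀ (V₀/V)^(Q_out/(Q_in−Q_out)) = 6.82 × (13.1/24.488)^(0.97044) = 3.7164 g.
C = m/V = 3.7164/24.488 = 0.15176 g/m³.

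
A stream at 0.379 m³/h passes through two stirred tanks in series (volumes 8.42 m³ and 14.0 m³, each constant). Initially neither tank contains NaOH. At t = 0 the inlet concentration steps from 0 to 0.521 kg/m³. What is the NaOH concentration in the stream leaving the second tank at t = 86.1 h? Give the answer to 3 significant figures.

Time constants: τᵢ = Vᵢ/Q for each well-mixed tank.
τ₁ = 8.42/0.379 = 22.216 h; τ₂ = 14.0/0.379 = 36.939 h.
Solving the cascade with C₁(0)=C₂(0)=0 gives C₂(t) = C_in[1 − (τ₁ e^(−t/τ₁) − τ₂ e^(−t/τ₂))/(τ₁ − τ₂)].
At t = 86.1: e^(−t/τ₁) = 0.020743, e^(−t/τ₂) = 0.097213.
C₂ = 0.521·[1 − (22.216·0.020743 − 36.939·0.097213)/(-14.723)] = 0.521·0.78740 = 0.41023 kg/m³.

0.410 kg/m³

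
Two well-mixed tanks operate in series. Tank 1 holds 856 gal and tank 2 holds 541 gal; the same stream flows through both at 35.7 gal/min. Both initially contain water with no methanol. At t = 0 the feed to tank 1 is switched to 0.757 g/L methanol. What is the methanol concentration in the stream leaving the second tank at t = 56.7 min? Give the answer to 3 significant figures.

Species balance on tank i: dCᵢ/dt = (Cᵢ₋₁ − Cᵢ)/τᵢ with τᵢ = Vᵢ/Q.
τ₁ = 856/35.7 = 23.978 min; τ₂ = 541/35.7 = 15.154 min.
Tank 1: C₁ = C_in(1 − e^(−t/τ₁)). Tank 2 (τ₁ ≠ τ₂): C₂ = C_in[1 − (τ₁ e^(−t/τ₁) − τ₂ e^(−t/τ₂))/(τ₁ − τ₂)].
At t = 56.7: e^(−t/τ₁) = 0.093977, e^(−t/τ₂) = 0.023717.
C₂ = 0.757·[1 − (23.978·0.093977 − 15.154·0.023717)/(8.8235)] = 0.757·0.78535 = 0.59451 g/L.

0.595 g/L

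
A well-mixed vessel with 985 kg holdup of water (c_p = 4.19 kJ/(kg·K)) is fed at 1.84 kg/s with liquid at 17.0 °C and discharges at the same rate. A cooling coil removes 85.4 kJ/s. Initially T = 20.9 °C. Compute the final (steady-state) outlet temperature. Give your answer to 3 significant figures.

5.92 °C

M c_p dT/dt = ṁ c_p (T_in − T) − Q̇.
At steady state dT/dt = 0 ⇒ T_ss = T_in − Q̇/(ṁ c_p) = 17.0 − 85.4/(1.84·4.19) = 5.9229 °C.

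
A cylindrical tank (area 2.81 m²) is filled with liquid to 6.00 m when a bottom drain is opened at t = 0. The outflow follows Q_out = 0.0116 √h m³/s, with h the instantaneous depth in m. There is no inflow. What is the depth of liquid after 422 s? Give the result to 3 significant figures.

2.49 m

A dh/dt = −Q_out = −0.0116 √h.
This is separable: 2 d(√h)/dt = −0.0116/A, so √h = √h₀ − (0.0116/(2A)) t.
√h = √6.00 − 0.0116·422/(2·2.81) = 2.4495 − 0.87103 = 1.5785.
h = 1.5785² = 2.4915 m.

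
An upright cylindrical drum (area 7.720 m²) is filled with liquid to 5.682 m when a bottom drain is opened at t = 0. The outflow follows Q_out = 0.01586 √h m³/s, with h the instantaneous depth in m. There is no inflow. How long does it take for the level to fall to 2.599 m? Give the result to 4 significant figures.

751.1 s

Mass balance (ρ constant): A dh/dt = −0.01586 √h.
This is separable: 2 d(√h)/dt = −0.01586/A, so √h = √h₀ − (0.01586/(2A)) t.
t = 2A(√h₀ − √h)/0.01586 = 2·7.720·(√5.682 − √2.599)/0.01586
  = 15.4400 × (2.38369 − 1.61214) / 0.01586 = 751.121 s.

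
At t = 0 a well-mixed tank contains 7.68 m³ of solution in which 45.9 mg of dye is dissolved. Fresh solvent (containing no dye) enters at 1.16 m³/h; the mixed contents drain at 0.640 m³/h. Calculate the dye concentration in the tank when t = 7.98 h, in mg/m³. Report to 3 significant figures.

Let m(t) be the amount of dye. Volume: V(t) = V₀ + (Q_in − Q_out) t = 7.68 + 0.52000 t; V(7.98) = 11.830 m³.
No dye enters, so dm/dt = −Q_out · (m/V).
dm/m = −Q_out dt/(V₀ + 0.52000 t); integrating gives ln(m/m₀) = −(Q_out/(Q_in−Q_out)) ln(V/V₀).
m = m₀ (V₀/V)^(Q_out/(Q_in−Q_out)) = 45.9 × (7.68/11.830)^(1.2308) = 26.972 mg.
C = m/V = 26.972/11.830 = 2.2800 mg/m³.

2.28 mg/m³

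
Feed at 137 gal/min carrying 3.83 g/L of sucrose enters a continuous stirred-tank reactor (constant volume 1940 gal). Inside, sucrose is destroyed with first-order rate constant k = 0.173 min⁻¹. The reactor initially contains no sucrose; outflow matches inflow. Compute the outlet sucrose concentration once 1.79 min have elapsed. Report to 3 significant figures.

Species balance: V dC/dt = Q C_in − Q C − k V C.
This is linear with rate a = Q/V + k = 0.24362 min⁻¹.
C_ss = Q C_in/(Q + kV) = 1.1102 g/L; C(t) = C_ss + (C₀ − C_ss) e^(−a t).
C(1.79) = 1.1102 + (-1.1102)·e^(−0.24362·1.79) = 1.1102 + (-1.1102)·0.64657 = 0.39239 g/L.

0.392 g/L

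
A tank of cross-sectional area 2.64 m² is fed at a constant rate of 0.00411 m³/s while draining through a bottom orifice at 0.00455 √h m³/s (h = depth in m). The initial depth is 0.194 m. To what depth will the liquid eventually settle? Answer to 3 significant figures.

0.816 m

Unsteady balance on liquid volume: A dh/dt = Q_in − 0.00455 √h. At steady state dh/dt = 0:
Q_in = 0.00455 √h_ss ⇒ √h_ss = 0.00411/0.00455 = 0.90330.
h_ss = 0.90330² = 0.81594 m. (Since h₀ = 0.194 m < h_ss, the level will rise toward this value.)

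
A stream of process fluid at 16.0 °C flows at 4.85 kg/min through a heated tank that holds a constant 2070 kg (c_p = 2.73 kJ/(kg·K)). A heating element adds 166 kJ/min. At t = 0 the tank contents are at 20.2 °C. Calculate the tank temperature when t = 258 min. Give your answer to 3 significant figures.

24.0 °C

M c_p dT/dt = ṁ c_p (T_in − T) + Q̇.
τ = M/ṁ = 426.80 min; T_ss = T_in + Q̇/(ṁ c_p) = 16.0 + 166/(4.85·2.73) = 28.537 °C.
T approaches T_ss exponentially: T(t) = T_ss + (T₀ − T_ss) e^(−t/τ).
T(258) = 28.537 + (-8.3373)·e^(−258/426.80) = 28.537 + (-8.3373)·0.54635 = 23.982 °C.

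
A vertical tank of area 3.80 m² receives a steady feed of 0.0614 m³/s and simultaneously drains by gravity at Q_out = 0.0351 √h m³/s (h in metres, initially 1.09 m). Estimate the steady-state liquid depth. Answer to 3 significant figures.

Unsteady balance on liquid volume: A dh/dt = Q_in − 0.0351 √h. At steady state dh/dt = 0:
Q_in = 0.0351 √h_ss ⇒ √h_ss = 0.0614/0.0351 = 1.7493.
h_ss = 1.7493² = 3.0600 m. (Since h₀ = 1.09 m < h_ss, the level will rise toward this value.)

3.06 m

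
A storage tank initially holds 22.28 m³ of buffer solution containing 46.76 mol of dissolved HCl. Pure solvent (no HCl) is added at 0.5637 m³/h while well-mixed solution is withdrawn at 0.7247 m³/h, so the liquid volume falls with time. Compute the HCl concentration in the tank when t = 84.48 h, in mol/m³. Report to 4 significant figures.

0.07733 mol/m³

Let m(t) be the amount of HCl. Volume: V(t) = V₀ + (Q_in − Q_out) t = 22.28 − 0.161000 t; V(84.48) = 8.67872 m³.
No HCl enters, so dm/dt = −Q_out · (m/V).
dm/m = −Q_out dt/(V₀ − 0.161000 t); integrating gives ln(m/m₀) = −(Q_out/(Q_in−Q_out)) ln(V/V₀).
m = m₀ (V₀/V)^(Q_out/(Q_in−Q_out)) = 46.76 × (22.28/8.67872)^(-4.50124) = 0.671117 mol.
C = m/V = 0.671117/8.67872 = 0.0773290 mol/m³.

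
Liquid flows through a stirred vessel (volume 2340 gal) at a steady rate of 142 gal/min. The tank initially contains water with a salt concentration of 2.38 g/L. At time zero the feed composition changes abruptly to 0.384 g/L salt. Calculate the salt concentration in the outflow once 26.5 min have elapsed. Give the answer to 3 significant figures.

0.784 g/L

Species balance on the tank: V dC/dt = Q(C_in − C).
Rewrite as dC/dt + C/τ = C_in/τ, τ = V/Q = 16.479 min.
Integrating: C(t) = C_in + (C₀ − C_in) e^(−t/τ).
C(26.5) = 0.384 + (2.38 − 0.384)·e^(−26.5/16.479) = 0.384 + (1.9960)·0.20026 = 0.78373 g/L.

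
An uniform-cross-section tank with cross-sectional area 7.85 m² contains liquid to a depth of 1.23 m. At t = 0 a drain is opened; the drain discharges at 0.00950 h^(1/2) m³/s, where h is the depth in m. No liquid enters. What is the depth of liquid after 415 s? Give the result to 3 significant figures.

Mass balance (ρ constant): A dh/dt = −0.00950 √h.
Separate and integrate: 2(√h − √h₀) = −(0.00950/A) t.
√h = √1.23 − 0.00950·415/(2·7.85) = 1.1091 − 0.25111 = 0.85794.
h = 0.85794² = 0.73606 m.

0.736 m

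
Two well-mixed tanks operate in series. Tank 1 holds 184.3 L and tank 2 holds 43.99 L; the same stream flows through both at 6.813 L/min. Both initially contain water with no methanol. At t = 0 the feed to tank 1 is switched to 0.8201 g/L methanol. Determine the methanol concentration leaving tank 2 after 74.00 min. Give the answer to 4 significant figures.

Time constants: τᵢ = Vᵢ/Q for each well-mixed tank.
τ₁ = 184.3/6.813 = 27.0512 min; τ₂ = 43.99/6.813 = 6.45677 min.
Tank 1: C₁ = C_in(1 − e^(−t/τ₁)). Tank 2 (τ₁ ≠ τ₂): C₂ = C_in[1 − (τ₁ e^(−t/τ₁) − τ₂ e^(−t/τ₂))/(τ₁ − τ₂)].
At t = 74.00: e^(−t/τ₁) = 0.0648583, e^(−t/τ₂) = 1.05347e-05.
C₂ = 0.8201·[1 − (27.0512·0.0648583 − 6.45677·1.05347e-05)/(20.5945)] = 0.8201·0.914811 = 0.750236 g/L.

0.7502 g/L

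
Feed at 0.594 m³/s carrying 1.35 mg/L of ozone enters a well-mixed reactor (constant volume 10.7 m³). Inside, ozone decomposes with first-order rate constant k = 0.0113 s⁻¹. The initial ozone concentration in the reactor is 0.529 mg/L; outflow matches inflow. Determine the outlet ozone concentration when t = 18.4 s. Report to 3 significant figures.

0.948 mg/L

Species balance: V dC/dt = Q C_in − Q C − k V C.
This is linear with rate a = Q/V + k = 0.066814 s⁻¹.
C_ss = Q C_in/(Q + kV) = 1.1217 mg/L; C(t) = C_ss + (C₀ − C_ss) e^(−a t).
C(18.4) = 1.1217 + (-0.59268)·e^(−0.066814·18.4) = 1.1217 + (-0.59268)·0.29247 = 0.94834 mg/L.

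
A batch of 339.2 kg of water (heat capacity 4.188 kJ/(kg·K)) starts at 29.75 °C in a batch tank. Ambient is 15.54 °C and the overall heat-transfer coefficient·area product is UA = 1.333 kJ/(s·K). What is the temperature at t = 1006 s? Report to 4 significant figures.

Lumped-capacitance energy balance: M c_p dT/dt = UA(T_amb − T).
dT/dt = (T_ss − T)/τ with T_ss = T_amb = 15.5400 °C, τ = M c_p/UA = 339.2·4.188/1.333 = 1065.69 s.
This is linear first-order; T(t) = T_ss + (T₀ − T_ss) e^(−t/τ).
T(1006) = 15.5400 + (14.2100)·0.389074 = 21.0687 °C.

21.07 °C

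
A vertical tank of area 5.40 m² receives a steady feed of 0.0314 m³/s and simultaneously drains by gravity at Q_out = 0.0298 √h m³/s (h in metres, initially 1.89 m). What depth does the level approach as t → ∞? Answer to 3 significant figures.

A dh/dt = Q_in − 0.0298 √h. Steady state requires inflow = outflow:
Q_in = 0.0298 √h_ss ⇒ √h_ss = 0.0314/0.0298 = 1.0537.
h_ss = 1.0537² = 1.1103 m. (Since h₀ = 1.89 m > h_ss, the level will fall toward this value.)

1.11 m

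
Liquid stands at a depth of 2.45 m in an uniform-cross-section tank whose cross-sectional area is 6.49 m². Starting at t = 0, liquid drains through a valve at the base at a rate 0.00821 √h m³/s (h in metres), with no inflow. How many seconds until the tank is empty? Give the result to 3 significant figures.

With no inflow, A dh/dt = −0.00821 √h.
This is separable: 2 d(√h)/dt = −0.00821/A, so √h = √h₀ − (0.00821/(2A)) t.
Set h = 0: 2√h₀ = (0.00821/A) t_empty ⇒ t_empty = 2A√h₀/0.00821.
t_empty = 2·6.49·√2.45/0.00821 = 12.980·1.5652/0.00821 = 2474.7 s.

2470 s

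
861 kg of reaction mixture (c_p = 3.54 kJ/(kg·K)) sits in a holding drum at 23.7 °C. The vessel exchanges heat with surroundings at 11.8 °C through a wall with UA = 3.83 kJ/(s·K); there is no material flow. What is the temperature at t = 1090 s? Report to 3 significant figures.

M c_p dT/dt = −UA(T − T_amb).
dT/dt = (T_ss − T)/τ with T_ss = T_amb = 11.800 °C, τ = M c_p/UA = 861·3.54/3.83 = 795.81 s.
T approaches T_ss exponentially: T(t) = T_ss + (T₀ − T_ss) e^(−t/τ).
T(1090) = 11.800 + (11.900)·0.25419 = 14.825 °C.

14.8 °C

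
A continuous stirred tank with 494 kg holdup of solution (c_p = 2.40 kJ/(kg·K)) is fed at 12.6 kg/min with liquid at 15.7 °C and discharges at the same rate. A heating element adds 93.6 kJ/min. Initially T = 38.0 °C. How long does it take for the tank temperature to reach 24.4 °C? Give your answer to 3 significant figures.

48.3 min

M c_p dT/dt = ṁ c_p (T_in − T) + Q̇.
τ = M/ṁ = 39.206 min; T_ss = T_in + Q̇/(ṁ c_p) = 18.795 °C.
T(t) = T_ss + (T₀ − T_ss) e^(−t/τ). Set T = 24.4:
e^(−t/τ) = (24.4 − 18.795)/(38.0 − 18.795) = 0.29184
t = −39.206 · ln(0.29184) = 48.284 min.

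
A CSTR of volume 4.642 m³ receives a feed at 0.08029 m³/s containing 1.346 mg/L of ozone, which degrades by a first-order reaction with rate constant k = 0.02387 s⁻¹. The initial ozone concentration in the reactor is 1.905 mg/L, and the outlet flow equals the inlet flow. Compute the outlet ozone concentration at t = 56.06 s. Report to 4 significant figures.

Species balance: V dC/dt = Q C_in − Q C − k V C.
This is linear with rate a = Q/V + k = 0.0411664 s⁻¹.
C_ss = Q C_in/(Q + kV) = 0.565533 mg/L; C(t) = C_ss + (C₀ − C_ss) e^(−a t).
C(56.06) = 0.565533 + (1.33947)·e^(−0.0411664·56.06) = 0.565533 + (1.33947)·0.0994809 = 0.698785 mg/L.

0.6988 mg/L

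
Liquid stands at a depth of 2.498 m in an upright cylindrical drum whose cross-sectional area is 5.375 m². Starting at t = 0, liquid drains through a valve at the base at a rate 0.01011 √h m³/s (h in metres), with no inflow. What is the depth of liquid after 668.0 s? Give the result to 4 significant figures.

Accumulation of liquid (constant cross-section A): A dh/dt = −0.01011 √h.
∫ h^(−1/2) dh = −(0.01011/A) ∫ dt, giving 2√h = 2√h₀ − (0.01011/A) t.
√h = √2.498 − 0.01011·668.0/(2·5.375) = 1.58051 − 0.628231 = 0.952276.
h = 0.952276² = 0.906829 m.

0.9068 m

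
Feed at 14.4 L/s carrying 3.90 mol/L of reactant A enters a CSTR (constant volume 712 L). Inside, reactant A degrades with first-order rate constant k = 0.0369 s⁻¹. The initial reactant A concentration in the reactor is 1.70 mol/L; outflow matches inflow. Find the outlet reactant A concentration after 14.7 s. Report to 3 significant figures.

V dC/dt = Q(C_in − C) − k V C.
This is linear with rate a = Q/V + k = 0.057125 s⁻¹.
C_ss = Q C_in/(Q + kV) = 1.3808 mol/L; C(t) = C_ss + (C₀ − C_ss) e^(−a t).
C(14.7) = 1.3808 + (0.31922)·e^(−0.057125·14.7) = 1.3808 + (0.31922)·0.43183 = 1.5186 mol/L.

1.52 mol/L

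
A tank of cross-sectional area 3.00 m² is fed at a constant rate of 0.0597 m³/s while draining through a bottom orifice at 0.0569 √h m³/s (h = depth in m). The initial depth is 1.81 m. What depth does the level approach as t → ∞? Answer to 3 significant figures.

Volume balance on the tank: A dh/dt = Q_in − 0.0569 √h. At steady state dh/dt = 0:
Q_in = 0.0569 √h_ss ⇒ √h_ss = 0.0597/0.0569 = 1.0492.
h_ss = 1.0492² = 1.1008 m. (Since h₀ = 1.81 m > h_ss, the level will fall toward this value.)

1.10 m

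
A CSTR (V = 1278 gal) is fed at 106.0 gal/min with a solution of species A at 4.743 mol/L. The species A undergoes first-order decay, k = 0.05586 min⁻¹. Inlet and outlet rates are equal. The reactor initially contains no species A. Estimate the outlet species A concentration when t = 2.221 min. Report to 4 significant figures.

0.7519 mol/L

V dC/dt = Q(C_in − C) − k V C.
dC/dt = (Q/V) C_in − (Q/V + k) C; effective rate a = Q/V + k = 0.0829421 + 0.05586 = 0.138802 min⁻¹.
C_ss = Q C_in/(Q + kV) = 2.83421 mol/L; C(t) = C_ss + (C₀ − C_ss) e^(−a t).
C(2.221) = 2.83421 + (-2.83421)·e^(−0.138802·2.221) = 2.83421 + (-2.83421)·0.734710 = 0.751888 mol/L.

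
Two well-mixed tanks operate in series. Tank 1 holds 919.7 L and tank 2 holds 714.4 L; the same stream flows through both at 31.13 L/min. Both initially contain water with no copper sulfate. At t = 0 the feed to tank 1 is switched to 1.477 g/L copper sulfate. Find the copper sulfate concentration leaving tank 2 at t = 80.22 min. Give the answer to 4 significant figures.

1.195 g/L

Species balance on tank i: dCᵢ/dt = (Cᵢ₋₁ − Cᵢ)/τᵢ with τᵢ = Vᵢ/Q.
τ₁ = 919.7/31.13 = 29.5438 min; τ₂ = 714.4/31.13 = 22.9489 min.
Tank 1: C₁ = C_in(1 − e^(−t/τ₁)). Tank 2 (τ₁ ≠ τ₂): C₂ = C_in[1 − (τ₁ e^(−t/τ₁) − τ₂ e^(−t/τ₂))/(τ₁ − τ₂)].
At t = 80.22: e^(−t/τ₁) = 0.0661860, e^(−t/τ₂) = 0.0303309.
C₂ = 1.477·[1 − (29.5438·0.0661860 − 22.9489·0.0303309)/(6.59492)] = 1.477·0.809046 = 1.19496 g/L.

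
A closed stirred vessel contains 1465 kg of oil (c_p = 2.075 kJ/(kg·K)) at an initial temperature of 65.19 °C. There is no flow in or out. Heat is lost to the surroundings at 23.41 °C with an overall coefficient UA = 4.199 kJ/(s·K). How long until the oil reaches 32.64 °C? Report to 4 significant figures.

M c_p dT/dt = −UA(T − T_amb).
τ = M c_p/UA = 723.952 s; T_ss = T_amb = 23.4100 °C.
T(t) = T_ss + (T₀ − T_ss)e^(−t/τ); set T = 32.64:
t = −τ ln[(T − T_ss)/(T₀ − T_ss)] = −723.952 · ln(0.220919) = 1093.14 s.

1093 s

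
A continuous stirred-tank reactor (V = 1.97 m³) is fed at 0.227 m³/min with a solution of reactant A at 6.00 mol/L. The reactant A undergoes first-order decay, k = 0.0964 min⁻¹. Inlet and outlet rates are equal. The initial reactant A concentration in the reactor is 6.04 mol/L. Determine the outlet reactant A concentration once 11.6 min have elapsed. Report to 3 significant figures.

3.51 mol/L

V dC/dt = Q(C_in − C) − k V C.
dC/dt = (Q/V) C_in − (Q/V + k) C; effective rate a = Q/V + k = 0.11523 + 0.0964 = 0.21163 min⁻¹.
C_ss = Q C_in/(Q + kV) = 3.2669 mol/L; C(t) = C_ss + (C₀ − C_ss) e^(−a t).
C(11.6) = 3.2669 + (2.7731)·e^(−0.21163·11.6) = 3.2669 + (2.7731)·0.085873 = 3.5050 mol/L.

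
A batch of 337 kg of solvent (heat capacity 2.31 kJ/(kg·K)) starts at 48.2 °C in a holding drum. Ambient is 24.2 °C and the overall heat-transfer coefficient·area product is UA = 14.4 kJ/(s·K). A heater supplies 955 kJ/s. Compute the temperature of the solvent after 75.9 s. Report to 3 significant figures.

80.1 °C

Lumped-capacitance energy balance: M c_p dT/dt = UA(T_amb − T) + Q̇.
dT/dt = (T_ss − T)/τ with T_ss = T_amb + Q̇/UA = 24.2 + 955/14.4 = 90.519 °C, τ = M c_p/UA = 337·2.31/14.4 = 54.060 s.
Integrating: T(t) = T_ss + (T₀ − T_ss) e^(−t/τ).
T(75.9) = 90.519 + (-42.319)·0.24562 = 80.125 °C.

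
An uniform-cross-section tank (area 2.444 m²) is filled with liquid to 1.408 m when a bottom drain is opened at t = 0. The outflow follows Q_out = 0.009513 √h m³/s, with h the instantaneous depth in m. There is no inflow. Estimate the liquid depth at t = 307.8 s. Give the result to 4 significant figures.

Mass balance (ρ constant): A dh/dt = −0.009513 √h.
This is separable: 2 d(√h)/dt = −0.009513/A, so √h = √h₀ − (0.009513/(2A)) t.
√h = √1.408 − 0.009513·307.8/(2·2.444) = 1.18659 − 0.599039 = 0.587553.
h = 0.587553² = 0.345219 m.

0.3452 m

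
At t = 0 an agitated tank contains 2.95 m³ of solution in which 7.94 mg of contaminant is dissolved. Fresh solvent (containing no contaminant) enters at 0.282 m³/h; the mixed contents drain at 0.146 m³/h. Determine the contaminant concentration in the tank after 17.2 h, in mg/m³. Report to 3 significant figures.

0.802 mg/m³

Let m(t) be the amount of contaminant. Volume: V(t) = V₀ + (Q_in − Q_out) t = 2.95 + 0.13600 t; V(17.2) = 5.2892 m³.
Solute balance: dm/dt = 0 − Q_out C = −Q_out m/V(t).
Separate: dm/m = −Q_out dt/V(t) ⇒ ln(m/m₀) = −(Q_out/(Q_in−Q_out)) ln(V/V₀).
m = m₀ (V₀/V)^(Q_out/(Q_in−Q_out)) = 7.94 × (2.95/5.2892)^(1.0735) = 4.2424 mg.
C = m/V = 4.2424/5.2892 = 0.80208 mg/m³.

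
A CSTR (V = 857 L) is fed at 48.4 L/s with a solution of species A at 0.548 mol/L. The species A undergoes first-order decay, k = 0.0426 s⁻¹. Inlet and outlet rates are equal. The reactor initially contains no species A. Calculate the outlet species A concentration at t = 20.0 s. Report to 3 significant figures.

Species balance: V dC/dt = Q C_in − Q C − k V C.
This is linear with rate a = Q/V + k = 0.099076 s⁻¹.
C_ss = Q C_in/(Q + kV) = 0.31238 mol/L; C(t) = C_ss + (C₀ − C_ss) e^(−a t).
C(20.0) = 0.31238 + (-0.31238)·e^(−0.099076·20.0) = 0.31238 + (-0.31238)·0.13786 = 0.26931 mol/L.

0.269 mol/L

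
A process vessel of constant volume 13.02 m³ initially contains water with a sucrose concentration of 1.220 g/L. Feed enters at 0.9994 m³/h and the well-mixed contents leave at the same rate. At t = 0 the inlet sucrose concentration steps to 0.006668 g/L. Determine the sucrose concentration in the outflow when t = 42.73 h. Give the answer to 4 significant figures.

Transient balance on the dissolved component: V dC/dt = Q(C_in − C).
Time constant τ = V/Q = 13.02/0.9994 = 13.0278 h.
Solution: C(t) = C_in + (C₀ − C_in) e^(−t/τ).
C(42.73) = 0.006668 + (1.220 − 0.006668)·e^(−42.73/13.0278) = 0.006668 + (1.21333)·0.0376318 = 0.0523279 g/L.

0.05233 g/L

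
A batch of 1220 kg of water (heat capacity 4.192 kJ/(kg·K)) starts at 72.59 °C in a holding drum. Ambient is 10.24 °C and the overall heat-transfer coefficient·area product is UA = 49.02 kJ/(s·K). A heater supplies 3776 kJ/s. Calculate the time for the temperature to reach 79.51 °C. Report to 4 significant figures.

First-law balance (no shaft work): M c_p dT/dt = −UA(T − T_amb) + Q̇.
τ = M c_p/UA = 104.330 s; T_ss = T_amb + Q̇/UA = 10.24 + 3776/49.02 = 87.2698 °C.
T(t) = T_ss + (T₀ − T_ss)e^(−t/τ); set T = 79.51:
t = −τ ln[(T − T_ss)/(T₀ − T_ss)] = −104.330 · ln(0.528603) = 66.5119 s.

66.51 s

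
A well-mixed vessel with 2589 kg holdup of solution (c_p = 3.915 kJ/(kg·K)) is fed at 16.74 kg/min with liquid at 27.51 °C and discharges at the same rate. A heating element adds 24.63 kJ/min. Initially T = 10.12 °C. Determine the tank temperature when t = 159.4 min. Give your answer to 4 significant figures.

M c_p dT/dt = ṁ c_p (T_in − T) + Q̇.
τ = M/ṁ = 154.659 min; T_ss = T_in + Q̇/(ṁ c_p) = 27.51 + 24.63/(16.74·3.915) = 27.8858 °C.
T approaches T_ss exponentially: T(t) = T_ss + (T₀ − T_ss) e^(−t/τ).
T(159.4) = 27.8858 + (-17.7658)·e^(−159.4/154.659) = 27.8858 + (-17.7658)·0.356775 = 21.5474 °C.

21.55 °C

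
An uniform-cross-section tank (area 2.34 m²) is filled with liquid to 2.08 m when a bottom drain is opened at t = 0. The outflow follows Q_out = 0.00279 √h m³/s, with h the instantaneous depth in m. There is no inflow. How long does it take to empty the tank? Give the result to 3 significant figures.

A dh/dt = −Q_out = −0.00279 √h.
Separate and integrate: 2(√h − √h₀) = −(0.00279/A) t.
Tank is empty when √h = 0: t_empty = 2A√h₀/0.00279.
t_empty = 2·2.34·√2.08/0.00279 = 4.6800·1.4422/0.00279 = 2419.2 s.

2420 s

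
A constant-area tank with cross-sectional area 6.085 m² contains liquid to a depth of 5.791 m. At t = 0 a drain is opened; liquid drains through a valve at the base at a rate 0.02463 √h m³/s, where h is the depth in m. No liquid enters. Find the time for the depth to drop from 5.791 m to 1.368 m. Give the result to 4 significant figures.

Mass balance (ρ constant): A dh/dt = −0.02463 √h.
∫ h^(−1/2) dh = −(0.02463/A) ∫ dt, giving 2√h = 2√h₀ − (0.02463/A) t.
t = 2A(√h₀ − √h)/0.02463 = 2·6.085·(√5.791 − √1.368)/0.02463
  = 12.1700 × (2.40645 − 1.16962) / 0.02463 = 611.136 s.

611.1 s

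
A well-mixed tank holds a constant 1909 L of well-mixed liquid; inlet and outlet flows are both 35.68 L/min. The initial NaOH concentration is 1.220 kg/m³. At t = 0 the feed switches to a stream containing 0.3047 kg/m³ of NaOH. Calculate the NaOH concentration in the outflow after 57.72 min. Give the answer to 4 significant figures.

0.6159 kg/m³

Mass balance on the solute (V constant): V dC/dt = Q(C_in − C).
So dC/dt = (C_in − C)/τ with τ = V/Q = 1909/35.68 = 53.5034 min.
C approaches C_in exponentially: C(t) = C_in + (C₀ − C_in) e^(−t/τ).
C(57.72) = 0.3047 + (1.220 − 0.3047)·e^(−57.72/53.5034) = 0.3047 + (0.915300)·0.340000 = 0.615902 kg/m³.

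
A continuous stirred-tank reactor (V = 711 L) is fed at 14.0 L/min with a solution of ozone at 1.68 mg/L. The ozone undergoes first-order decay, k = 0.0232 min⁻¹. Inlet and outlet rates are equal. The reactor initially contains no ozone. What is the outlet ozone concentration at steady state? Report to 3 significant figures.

V dC/dt = Q(C_in − C) − k V C.
Steady state (dC/dt = 0): C_ss = Q C_in/(Q + kV) = C_in/(1 + kV/Q).
C_ss = 14.0·1.68/(14.0 + 0.0232·711) = 23.520/30.495 = 0.77127 mg/L.

0.771 mg/L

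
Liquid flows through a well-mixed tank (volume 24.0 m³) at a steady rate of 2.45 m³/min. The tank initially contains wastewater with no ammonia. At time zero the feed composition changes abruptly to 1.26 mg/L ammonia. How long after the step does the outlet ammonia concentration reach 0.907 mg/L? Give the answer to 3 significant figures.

12.5 min

Species balance: V dC/dt = Q(C_in − C) ⇒ τ = V/Q = 9.7959 min.
C(t) = C_in + (C₀ − C_in) e^(−t/τ). Set C = 0.907 and solve for t:
e^(−t/τ) = (C − C_in)/(C₀ − C_in) = (0.907 − 1.26)/(0 − 1.26) = 0.28016
t = −τ ln(…) = 9.7959 × 1.2724 = 12.464 min.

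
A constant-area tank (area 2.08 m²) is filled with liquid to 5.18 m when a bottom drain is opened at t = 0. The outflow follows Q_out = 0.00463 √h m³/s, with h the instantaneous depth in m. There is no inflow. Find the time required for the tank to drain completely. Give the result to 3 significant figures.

2040 s

With no inflow, A dh/dt = −0.00463 √h.
∫ h^(−1/2) dh = −(0.00463/A) ∫ dt, giving 2√h = 2√h₀ − (0.00463/A) t.
Set h = 0: 2√h₀ = (0.00463/A) t_empty ⇒ t_empty = 2A√h₀/0.00463.
t_empty = 2·2.08·√5.18/0.00463 = 4.1600·2.2760/0.00463 = 2044.9 s.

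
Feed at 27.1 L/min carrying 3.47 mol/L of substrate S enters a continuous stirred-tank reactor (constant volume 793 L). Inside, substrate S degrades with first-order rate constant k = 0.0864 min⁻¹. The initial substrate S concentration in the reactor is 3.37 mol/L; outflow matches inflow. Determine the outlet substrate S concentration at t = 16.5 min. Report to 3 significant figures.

V dC/dt = Q(C_in − C) − k V C.
This is linear with rate a = Q/V + k = 0.12057 min⁻¹.
C_ss = Q C_in/(Q + kV) = 0.98349 mol/L; C(t) = C_ss + (C₀ − C_ss) e^(−a t).
C(16.5) = 0.98349 + (2.3865)·e^(−0.12057·16.5) = 0.98349 + (2.3865)·0.13677 = 1.3099 mol/L.

1.31 mol/L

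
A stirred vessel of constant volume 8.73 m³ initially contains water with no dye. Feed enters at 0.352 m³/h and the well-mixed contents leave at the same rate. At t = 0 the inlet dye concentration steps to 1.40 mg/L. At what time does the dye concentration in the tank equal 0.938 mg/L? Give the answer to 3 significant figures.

27.5 h

Mass balance on the solute (V constant): V dC/dt = Q(C_in − C), so τ = V/Q = 24.801 h.
C(t) = C_in + (C₀ − C_in) e^(−t/τ). Set C = 0.938 and solve for t:
e^(−t/τ) = (C − C_in)/(C₀ − C_in) = (0.938 − 1.40)/(0 − 1.40) = 0.33000
t = −τ ln(…) = 24.801 × 1.1087 = 27.496 h.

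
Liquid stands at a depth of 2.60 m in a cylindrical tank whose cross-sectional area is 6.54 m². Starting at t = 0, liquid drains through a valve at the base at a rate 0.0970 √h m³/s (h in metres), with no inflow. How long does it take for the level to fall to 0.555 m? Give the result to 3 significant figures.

117 s

With no inflow, A dh/dt = −0.0970 √h.
This is separable: 2 d(√h)/dt = −0.0970/A, so √h = √h₀ − (0.0970/(2A)) t.
t = 2A(√h₀ − √h)/0.0970 = 2·6.54·(√2.60 − √0.555)/0.0970
  = 13.080 × (1.6125 − 0.74498) / 0.0970 = 116.97 s.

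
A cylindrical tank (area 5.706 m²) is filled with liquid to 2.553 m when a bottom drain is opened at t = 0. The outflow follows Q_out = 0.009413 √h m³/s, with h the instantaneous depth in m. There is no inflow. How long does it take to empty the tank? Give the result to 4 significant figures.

1937 s

A dh/dt = −Q_out = −0.009413 √h.
Separate and integrate: 2(√h − √h₀) = −(0.009413/A) t.
Tank is empty when √h = 0: t_empty = 2A√h₀/0.009413.
t_empty = 2·5.706·√2.553/0.009413 = 11.4120·1.59781/0.009413 = 1937.13 s.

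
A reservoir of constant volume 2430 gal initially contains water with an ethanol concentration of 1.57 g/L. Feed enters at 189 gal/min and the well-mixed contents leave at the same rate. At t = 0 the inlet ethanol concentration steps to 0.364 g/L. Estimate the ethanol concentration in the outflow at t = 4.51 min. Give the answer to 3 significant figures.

Mass balance on the solute (V constant): V dC/dt = Q(C_in − C).
So dC/dt = (C_in − C)/τ with τ = V/Q = 2430/189 = 12.857 min.
Solution: C(t) = C_in + (C₀ − C_in) e^(−t/τ).
C(4.51) = 0.364 + (1.57 − 0.364)·e^(−4.51/12.857) = 0.364 + (1.2060)·0.70414 = 1.2132 g/L.

1.21 g/L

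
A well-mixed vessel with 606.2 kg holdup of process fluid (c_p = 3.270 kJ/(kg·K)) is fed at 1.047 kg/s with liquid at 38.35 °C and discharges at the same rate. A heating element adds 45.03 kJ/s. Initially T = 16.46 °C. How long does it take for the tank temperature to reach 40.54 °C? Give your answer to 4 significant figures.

672.8 s

Energy balance: M c_p dT/dt = ṁ c_p (T_in − T) + 45.03.
τ = M/ṁ = 578.988 s; T_ss = T_in + Q̇/(ṁ c_p) = 51.5025 °C.
T(t) = T_ss + (T₀ − T_ss) e^(−t/τ). Set T = 40.54:
e^(−t/τ) = (40.54 − 51.5025)/(16.46 − 51.5025) = 0.312834
t = −578.988 · ln(0.312834) = 672.831 s.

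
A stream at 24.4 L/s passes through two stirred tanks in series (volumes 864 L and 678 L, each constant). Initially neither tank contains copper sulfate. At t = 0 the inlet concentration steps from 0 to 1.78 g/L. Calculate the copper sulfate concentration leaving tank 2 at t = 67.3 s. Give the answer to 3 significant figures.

1.12 g/L

Time constants: τᵢ = Vᵢ/Q for each well-mixed tank.
τ₁ = 864/24.4 = 35.410 s; τ₂ = 678/24.4 = 27.787 s.
Tank 1: C₁ = C_in(1 − e^(−t/τ₁)). Tank 2 (τ₁ ≠ τ₂): C₂ = C_in[1 − (τ₁ e^(−t/τ₁) − τ₂ e^(−t/τ₂))/(τ₁ − τ₂)].
At t = 67.3: e^(−t/τ₁) = 0.14948, e^(−t/τ₂) = 0.088743.
C₂ = 1.78·[1 − (35.410·0.14948 − 27.787·0.088743)/(7.6230)] = 1.78·0.62913 = 1.1199 g/L.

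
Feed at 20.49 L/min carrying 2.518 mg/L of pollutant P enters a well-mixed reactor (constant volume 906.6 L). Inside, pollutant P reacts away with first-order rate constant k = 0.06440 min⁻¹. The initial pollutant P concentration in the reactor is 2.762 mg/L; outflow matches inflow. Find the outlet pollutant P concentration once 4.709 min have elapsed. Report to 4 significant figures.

2.053 mg/L

V dC/dt = Q(C_in − C) − k V C.
This is linear with rate a = Q/V + k = 0.0870009 min⁻¹.
C_ss = Q C_in/(Q + kV) = 0.654121 mg/L; C(t) = C_ss + (C₀ − C_ss) e^(−a t).
C(4.709) = 0.654121 + (2.10788)·e^(−0.0870009·4.709) = 0.654121 + (2.10788)·0.663858 = 2.05345 mg/L.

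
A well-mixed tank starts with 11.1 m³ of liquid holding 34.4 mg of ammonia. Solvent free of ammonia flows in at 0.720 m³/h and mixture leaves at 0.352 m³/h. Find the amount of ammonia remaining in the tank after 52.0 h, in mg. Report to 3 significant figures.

13.2 mg

Let m(t) be the amount of ammonia. Volume: V(t) = V₀ + (Q_in − Q_out) t = 11.1 + 0.36800 t; V(52.0) = 30.236 m³.
Species balance (pure solvent in): dm/dt = −Q_out · m/V(t).
Separate: dm/m = −Q_out dt/V(t) ⇒ ln(m/m₀) = −(Q_out/(Q_in−Q_out)) ln(V/V₀).
m = m₀ (V₀/V)^(Q_out/(Q_in−Q_out)) = 34.4 × (11.1/30.236)^(0.95652) = 13.191 mg.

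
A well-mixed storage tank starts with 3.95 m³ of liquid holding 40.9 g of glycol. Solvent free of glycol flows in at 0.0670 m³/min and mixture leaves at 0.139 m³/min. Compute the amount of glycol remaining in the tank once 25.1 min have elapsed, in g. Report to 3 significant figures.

12.6 g

Let m(t) be the amount of glycol. Volume: V(t) = V₀ + (Q_in − Q_out) t = 3.95 − 0.072000 t; V(25.1) = 2.1428 m³.
Species balance (pure solvent in): dm/dt = −Q_out · m/V(t).
dm/m = −Q_out dt/(V₀ − 0.072000 t); integrating gives ln(m/m₀) = −(Q_out/(Q_in−Q_out)) ln(V/V₀).
m = m₀ (V₀/V)^(Q_out/(Q_in−Q_out)) = 40.9 × (3.95/2.1428)^(-1.9306) = 12.559 g.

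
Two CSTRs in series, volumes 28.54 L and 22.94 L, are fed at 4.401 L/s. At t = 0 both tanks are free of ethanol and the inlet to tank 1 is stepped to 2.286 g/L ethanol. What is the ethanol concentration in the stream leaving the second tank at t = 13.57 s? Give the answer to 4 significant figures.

1.542 g/L

Species balance on tank i: dCᵢ/dt = (Cᵢ₋₁ − Cᵢ)/τᵢ with τᵢ = Vᵢ/Q.
τ₁ = 28.54/4.401 = 6.48489 s; τ₂ = 22.94/4.401 = 5.21245 s.
Solving the cascade with C₁(0)=C₂(0)=0 gives C₂(t) = C_in[1 − (τ₁ e^(−t/τ₁) − τ₂ e^(−t/τ₂))/(τ₁ − τ₂)].
At t = 13.57: e^(−t/τ₁) = 0.123371, e^(−t/τ₂) = 0.0740229.
C₂ = 2.286·[1 − (6.48489·0.123371 − 5.21245·0.0740229)/(1.27244)] = 2.286·0.674476 = 1.54185 g/L.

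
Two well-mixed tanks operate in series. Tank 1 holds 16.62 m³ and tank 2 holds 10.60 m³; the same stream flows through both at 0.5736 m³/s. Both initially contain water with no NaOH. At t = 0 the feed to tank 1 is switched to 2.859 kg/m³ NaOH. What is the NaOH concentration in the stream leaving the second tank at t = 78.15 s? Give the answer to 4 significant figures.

Species balance on tank i: dCᵢ/dt = (Cᵢ₋₁ − Cᵢ)/τᵢ with τᵢ = Vᵢ/Q.
τ₁ = 16.62/0.5736 = 28.9749 s; τ₂ = 10.60/0.5736 = 18.4798 s.
Solving the cascade with C₁(0)=C₂(0)=0 gives C₂(t) = C_in[1 − (τ₁ e^(−t/τ₁) − τ₂ e^(−t/τ₂))/(τ₁ − τ₂)].
At t = 78.15: e^(−t/τ₁) = 0.0673965, e^(−t/τ₂) = 0.0145677.
C₂ = 2.859·[1 − (28.9749·0.0673965 − 18.4798·0.0145677)/(10.4951)] = 2.859·0.839583 = 2.40037 kg/m³.

2.400 kg/m³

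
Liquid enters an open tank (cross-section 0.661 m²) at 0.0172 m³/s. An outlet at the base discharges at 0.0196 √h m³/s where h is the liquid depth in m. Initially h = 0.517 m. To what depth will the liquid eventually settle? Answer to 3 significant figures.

Level balance: A dh/dt = 0.0172 − 0.0196 √h. Setting dh/dt = 0:
Q_in = 0.0196 √h_ss ⇒ √h_ss = 0.0172/0.0196 = 0.87755.
h_ss = 0.87755² = 0.77010 m. (Since h₀ = 0.517 m < h_ss, the level will rise toward this value.)

0.770 m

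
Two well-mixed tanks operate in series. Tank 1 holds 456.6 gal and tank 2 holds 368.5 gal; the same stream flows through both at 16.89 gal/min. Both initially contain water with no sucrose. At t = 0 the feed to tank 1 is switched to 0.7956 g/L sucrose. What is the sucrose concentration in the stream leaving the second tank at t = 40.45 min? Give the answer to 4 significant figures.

Species balance on tank i: dCᵢ/dt = (Cᵢ₋₁ − Cᵢ)/τᵢ with τᵢ = Vᵢ/Q.
τ₁ = 456.6/16.89 = 27.0337 min; τ₂ = 368.5/16.89 = 21.8176 min.
Solving the cascade with C₁(0)=C₂(0)=0 gives C₂(t) = C_in[1 − (τ₁ e^(−t/τ₁) − τ₂ e^(−t/τ₂))/(τ₁ − τ₂)].
At t = 40.45: e^(−t/τ₁) = 0.223962, e^(−t/τ₂) = 0.156609.
C₂ = 0.7956·[1 − (27.0337·0.223962 − 21.8176·0.156609)/(5.21610)] = 0.7956·0.494316 = 0.393278 g/L.

0.3933 g/L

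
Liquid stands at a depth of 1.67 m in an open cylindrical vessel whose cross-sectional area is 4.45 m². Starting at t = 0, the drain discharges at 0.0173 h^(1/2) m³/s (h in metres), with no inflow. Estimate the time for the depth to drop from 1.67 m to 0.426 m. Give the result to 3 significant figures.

329 s

A dh/dt = −Q_out = −0.0173 √h.
∫ h^(−1/2) dh = −(0.0173/A) ∫ dt, giving 2√h = 2√h₀ − (0.0173/A) t.
t = 2A(√h₀ − √h)/0.0173 = 2·4.45·(√1.67 − √0.426)/0.0173
  = 8.9000 × (1.2923 − 0.65269) / 0.0173 = 329.04 s.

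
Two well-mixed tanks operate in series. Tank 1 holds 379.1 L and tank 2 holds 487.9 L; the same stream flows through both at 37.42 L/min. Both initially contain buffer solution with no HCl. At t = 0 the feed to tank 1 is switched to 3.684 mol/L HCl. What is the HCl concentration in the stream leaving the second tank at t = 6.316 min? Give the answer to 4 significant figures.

0.3880 mol/L

Time constants: τᵢ = Vᵢ/Q for each well-mixed tank.
τ₁ = 379.1/37.42 = 10.1309 min; τ₂ = 487.9/37.42 = 13.0385 min.
Solving the cascade with C₁(0)=C₂(0)=0 gives C₂(t) = C_in[1 − (τ₁ e^(−t/τ₁) − τ₂ e^(−t/τ₂))/(τ₁ − τ₂)].
At t = 6.316: e^(−t/τ₁) = 0.536099, e^(−t/τ₂) = 0.616059.
C₂ = 3.684·[1 − (10.1309·0.536099 − 13.0385·0.616059)/(-2.90754)] = 3.684·0.105330 = 0.388034 mol/L.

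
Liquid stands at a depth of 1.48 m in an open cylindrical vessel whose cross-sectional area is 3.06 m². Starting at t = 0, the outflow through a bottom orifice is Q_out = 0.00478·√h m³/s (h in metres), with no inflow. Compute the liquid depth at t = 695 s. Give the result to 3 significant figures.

A dh/dt = −Q_out = −0.00478 √h.
This is separable: 2 d(√h)/dt = −0.00478/A, so √h = √h₀ − (0.00478/(2A)) t.
√h = √1.48 − 0.00478·695/(2·3.06) = 1.2166 − 0.54283 = 0.67373.
h = 0.67373² = 0.45391 m.

0.454 m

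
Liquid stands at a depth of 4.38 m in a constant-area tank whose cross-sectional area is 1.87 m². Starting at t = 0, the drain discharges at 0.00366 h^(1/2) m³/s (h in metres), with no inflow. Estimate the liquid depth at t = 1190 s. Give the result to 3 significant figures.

0.862 m

A dh/dt = −Q_out = −0.00366 √h.
This is separable: 2 d(√h)/dt = −0.00366/A, so √h = √h₀ − (0.00366/(2A)) t.
√h = √4.38 − 0.00366·1190/(2·1.87) = 2.0928 − 1.1645 = 0.92830.
h = 0.92830² = 0.86174 m.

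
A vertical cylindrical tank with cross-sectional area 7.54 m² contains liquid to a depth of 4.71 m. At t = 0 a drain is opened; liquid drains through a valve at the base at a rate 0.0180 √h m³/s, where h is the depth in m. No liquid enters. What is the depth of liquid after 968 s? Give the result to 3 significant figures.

1.03 m

A dh/dt = −Q_out = −0.0180 √h.
This is separable: 2 d(√h)/dt = −0.0180/A, so √h = √h₀ − (0.0180/(2A)) t.
√h = √4.71 − 0.0180·968/(2·7.54) = 2.1703 − 1.1554 = 1.0148.
h = 1.0148² = 1.0299 m.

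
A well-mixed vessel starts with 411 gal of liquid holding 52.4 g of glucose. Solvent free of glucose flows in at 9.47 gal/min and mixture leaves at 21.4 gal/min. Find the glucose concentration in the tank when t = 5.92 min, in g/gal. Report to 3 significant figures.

0.110 g/gal

Let m(t) be the amount of glucose. Volume: V(t) = V₀ + (Q_in − Q_out) t = 411 − 11.930 t; V(5.92) = 340.37 gal.
No glucose enters, so dm/dt = −Q_out · (m/V).
Separate: dm/m = −Q_out dt/V(t) ⇒ ln(m/m₀) = −(Q_out/(Q_in−Q_out)) ln(V/V₀).
m = m₀ (V₀/V)^(Q_out/(Q_in−Q_out)) = 52.4 × (411/340.37)^(-1.7938) = 37.363 g.
C = m/V = 37.363/340.37 = 0.10977 g/gal.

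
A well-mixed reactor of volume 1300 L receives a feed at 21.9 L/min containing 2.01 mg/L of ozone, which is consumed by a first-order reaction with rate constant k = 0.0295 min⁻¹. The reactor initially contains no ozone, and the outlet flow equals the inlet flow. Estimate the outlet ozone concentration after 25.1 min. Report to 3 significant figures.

0.502 mg/L

Species balance: V dC/dt = Q C_in − Q C − k V C.
This is linear with rate a = Q/V + k = 0.046346 min⁻¹.
C_ss = Q C_in/(Q + kV) = 0.73061 mg/L; C(t) = C_ss + (C₀ − C_ss) e^(−a t).
C(25.1) = 0.73061 + (-0.73061)·e^(−0.046346·25.1) = 0.73061 + (-0.73061)·0.31246 = 0.50232 mg/L.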